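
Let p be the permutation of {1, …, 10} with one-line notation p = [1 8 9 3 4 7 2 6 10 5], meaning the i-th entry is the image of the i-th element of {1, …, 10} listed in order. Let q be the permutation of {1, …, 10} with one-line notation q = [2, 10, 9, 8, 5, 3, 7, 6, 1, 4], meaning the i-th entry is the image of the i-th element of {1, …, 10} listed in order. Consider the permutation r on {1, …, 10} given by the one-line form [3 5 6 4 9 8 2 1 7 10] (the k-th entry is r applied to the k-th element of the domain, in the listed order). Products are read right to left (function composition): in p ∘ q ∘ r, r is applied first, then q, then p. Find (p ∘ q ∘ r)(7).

Apply the permutations in order: r(7) = 2, then q(2) = 10, then p(10) = 5. So (p ∘ q ∘ r)(7) = 5.

5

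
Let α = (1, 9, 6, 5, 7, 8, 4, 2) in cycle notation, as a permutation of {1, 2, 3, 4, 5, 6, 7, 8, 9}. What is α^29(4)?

4 lies in the 8-cycle (1, 9, 6, 5, 7, 8, 4, 2).
On an 8-cycle, α^8 is the identity, so α^29 = α^5 there (29 ≡ 5 mod 8).
Stepping 5 places around the cycle: 4 → 2 → 1 → 9 → 6 → 5.

5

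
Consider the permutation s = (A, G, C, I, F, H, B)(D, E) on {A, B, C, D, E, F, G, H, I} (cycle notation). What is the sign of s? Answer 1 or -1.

The cycle lengths are 7, 2.
A cycle is odd iff its length is even; s has 1 even-length cycle, so sgn(s) = (−1)^1 and s is odd.

-1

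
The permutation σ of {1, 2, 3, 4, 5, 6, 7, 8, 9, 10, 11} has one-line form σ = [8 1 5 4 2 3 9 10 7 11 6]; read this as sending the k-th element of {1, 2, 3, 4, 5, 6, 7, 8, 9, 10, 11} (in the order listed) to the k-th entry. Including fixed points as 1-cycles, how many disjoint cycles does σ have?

The cycle decomposition is (1 8 10 11 6 3 5 2)(4)(7 9), which has 3 cycles (counting 1-cycles).

3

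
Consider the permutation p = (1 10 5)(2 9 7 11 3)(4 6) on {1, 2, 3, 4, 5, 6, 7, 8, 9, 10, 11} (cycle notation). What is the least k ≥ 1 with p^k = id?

The cycle type of p is (5, 3, 2, 1).
Since disjoint cycles commute, ord(p) = lcm(5, 3, 2) = 30.

30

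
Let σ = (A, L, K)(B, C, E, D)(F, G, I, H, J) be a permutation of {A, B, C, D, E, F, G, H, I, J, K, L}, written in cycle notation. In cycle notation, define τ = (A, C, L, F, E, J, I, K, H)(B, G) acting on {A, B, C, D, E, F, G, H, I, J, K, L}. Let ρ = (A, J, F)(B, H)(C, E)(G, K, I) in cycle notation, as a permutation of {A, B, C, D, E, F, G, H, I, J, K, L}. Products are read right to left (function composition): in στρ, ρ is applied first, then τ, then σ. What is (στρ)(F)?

E

Apply the permutations in order: ρ(F) = A, then τ(A) = C, then σ(C) = E. So (στρ)(F) = E.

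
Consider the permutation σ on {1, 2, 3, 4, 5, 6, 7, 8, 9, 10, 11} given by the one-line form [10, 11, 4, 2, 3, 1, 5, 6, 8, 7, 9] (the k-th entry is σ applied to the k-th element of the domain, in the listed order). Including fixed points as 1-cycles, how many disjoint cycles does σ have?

1

The cycle decomposition is (1, 10, 7, 5, 3, 4, 2, 11, 9, 8, 6), which has 1 cycle (counting 1-cycles).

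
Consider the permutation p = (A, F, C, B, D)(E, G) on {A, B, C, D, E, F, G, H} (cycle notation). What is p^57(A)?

A lies in the 5-cycle (A, F, C, B, D).
On a 5-cycle, p^5 is the identity, so p^57 = p^2 there (57 ≡ 2 mod 5).
Stepping 2 places around the cycle: A → F → C.

C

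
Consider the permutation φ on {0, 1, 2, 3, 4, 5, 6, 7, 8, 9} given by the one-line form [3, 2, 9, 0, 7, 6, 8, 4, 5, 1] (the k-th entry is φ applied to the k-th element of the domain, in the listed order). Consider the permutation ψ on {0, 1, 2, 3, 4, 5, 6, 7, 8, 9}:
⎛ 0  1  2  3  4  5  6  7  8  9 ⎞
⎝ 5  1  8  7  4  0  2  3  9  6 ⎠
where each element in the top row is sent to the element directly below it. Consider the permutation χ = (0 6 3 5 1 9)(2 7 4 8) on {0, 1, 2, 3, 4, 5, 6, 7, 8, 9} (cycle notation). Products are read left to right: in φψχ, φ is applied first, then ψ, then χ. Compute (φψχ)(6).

(φψχ)(6) = χ(ψ(φ(6))). φ(6) = 8, then ψ(8) = 9, then χ(9) = 0, so the result is 0.

0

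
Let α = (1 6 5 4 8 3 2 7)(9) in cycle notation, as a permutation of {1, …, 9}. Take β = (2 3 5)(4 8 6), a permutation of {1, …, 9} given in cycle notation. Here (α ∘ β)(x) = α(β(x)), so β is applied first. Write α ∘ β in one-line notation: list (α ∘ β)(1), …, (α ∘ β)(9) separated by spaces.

6 2 4 3 7 8 1 5 9

(α ∘ β)(x) = α(β(x)). Computing each image: α(β(1)) = α(1) = 6, α(β(2)) = α(3) = 2, α(β(3)) = α(5) = 4, α(β(4)) = α(8) = 3, α(β(5)) = α(2) = 7, α(β(6)) = α(4) = 8, α(β(7)) = α(7) = 1, α(β(8)) = α(6) = 5, α(β(9)) = α(9) = 9.
Hence α ∘ β = [6 2 4 3 7 8 1 5 9].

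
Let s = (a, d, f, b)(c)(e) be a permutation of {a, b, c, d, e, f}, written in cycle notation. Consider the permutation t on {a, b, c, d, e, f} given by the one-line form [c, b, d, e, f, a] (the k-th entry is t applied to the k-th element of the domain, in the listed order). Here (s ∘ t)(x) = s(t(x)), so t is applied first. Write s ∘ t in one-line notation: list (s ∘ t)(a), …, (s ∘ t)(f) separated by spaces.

c a f e b d

For each element, apply t then s: a → c → c; b → b → a; c → d → f; d → e → e; e → f → b; f → a → d.
Collecting the images, s ∘ t = [c a f e b d].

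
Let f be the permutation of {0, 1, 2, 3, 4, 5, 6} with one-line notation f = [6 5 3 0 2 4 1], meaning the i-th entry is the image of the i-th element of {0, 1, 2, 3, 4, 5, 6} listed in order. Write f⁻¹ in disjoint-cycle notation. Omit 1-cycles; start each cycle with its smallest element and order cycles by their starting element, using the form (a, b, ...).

(0, 3, 2, 4, 5, 1, 6)

The cycle decomposition of f is (0, 6, 1, 5, 4, 2, 3).
The inverse reverses every cycle; in canonical form, f⁻¹ = (0, 3, 2, 4, 5, 1, 6).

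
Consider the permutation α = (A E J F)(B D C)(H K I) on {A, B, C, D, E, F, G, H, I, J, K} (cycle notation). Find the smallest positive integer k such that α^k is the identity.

The disjoint cycles have lengths 4, 3, 3, 1.
The order is lcm(4, 3, 3) = 12.

12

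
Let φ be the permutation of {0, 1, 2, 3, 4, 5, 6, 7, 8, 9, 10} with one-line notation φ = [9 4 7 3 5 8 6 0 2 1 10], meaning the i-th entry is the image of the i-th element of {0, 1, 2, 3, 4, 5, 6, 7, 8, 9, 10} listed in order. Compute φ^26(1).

5

Tracing 1 → 4 → … returns to 1 after 8 steps, so 1 lies in an 8-cycle (0, 9, 1, 4, 5, 8, 2, 7).
On an 8-cycle, φ^8 is the identity, so φ^26 = φ^2 there (26 ≡ 2 mod 8).
Stepping 2 places around the cycle: 1 → 4 → 5.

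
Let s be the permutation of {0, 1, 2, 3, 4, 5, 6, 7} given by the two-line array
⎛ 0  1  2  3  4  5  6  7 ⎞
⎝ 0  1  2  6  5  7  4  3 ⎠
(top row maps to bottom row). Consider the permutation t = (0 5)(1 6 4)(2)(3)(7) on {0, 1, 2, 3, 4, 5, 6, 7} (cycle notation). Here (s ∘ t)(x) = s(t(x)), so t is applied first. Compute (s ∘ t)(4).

t(4) = 1, then s(1) = 1; composing gives (s ∘ t)(4) = 1.

1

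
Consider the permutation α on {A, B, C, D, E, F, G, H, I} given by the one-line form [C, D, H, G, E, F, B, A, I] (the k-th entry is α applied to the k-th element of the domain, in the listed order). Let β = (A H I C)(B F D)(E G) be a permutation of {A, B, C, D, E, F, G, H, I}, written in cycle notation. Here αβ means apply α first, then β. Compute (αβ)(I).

α(I) = I, then β(I) = C; composing gives (αβ)(I) = C.

C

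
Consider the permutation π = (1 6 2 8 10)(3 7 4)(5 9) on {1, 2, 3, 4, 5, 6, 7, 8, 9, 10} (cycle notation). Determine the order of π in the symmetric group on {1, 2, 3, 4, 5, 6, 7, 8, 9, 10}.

The disjoint cycles have lengths 5, 3, 2.
The order is lcm(5, 3, 2) = 30.

30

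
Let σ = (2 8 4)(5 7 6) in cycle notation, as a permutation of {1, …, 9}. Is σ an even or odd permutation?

even

The cycle lengths are 3, 3, 1, 1, 1.
A cycle of length ℓ contributes ℓ−1 transpositions, so σ is a product of 2 + 2 = 4 transpositions — even.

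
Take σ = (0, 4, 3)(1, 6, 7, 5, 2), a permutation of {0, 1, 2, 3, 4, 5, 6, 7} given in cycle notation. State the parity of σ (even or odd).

The cycle lengths are 5, 3.
A cycle of length ℓ contributes ℓ−1 transpositions, so σ is a product of 4 + 2 = 6 transpositions — even.

even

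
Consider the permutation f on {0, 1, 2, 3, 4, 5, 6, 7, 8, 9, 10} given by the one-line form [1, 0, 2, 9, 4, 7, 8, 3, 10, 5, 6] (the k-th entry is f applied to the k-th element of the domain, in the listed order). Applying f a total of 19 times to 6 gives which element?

Tracing 6 → 8 → … returns to 6 after 3 steps, so 6 lies in a 3-cycle (6, 8, 10).
Powers repeat with period 3 on this cycle, and 19 mod 3 = 1, so f^19(6) = f^1(6).
Stepping 1 place around the cycle: 6 → 8.

8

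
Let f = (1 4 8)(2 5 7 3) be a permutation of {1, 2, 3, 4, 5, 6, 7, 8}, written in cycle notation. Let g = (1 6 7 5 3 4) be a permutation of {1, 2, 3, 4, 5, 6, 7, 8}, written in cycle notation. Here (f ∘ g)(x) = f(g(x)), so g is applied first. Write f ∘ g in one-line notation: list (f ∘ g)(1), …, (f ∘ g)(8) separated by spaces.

6 5 8 4 2 3 7 1

(f ∘ g)(x) = f(g(x)). Computing each image: f(g(1)) = f(6) = 6, f(g(2)) = f(2) = 5, f(g(3)) = f(4) = 8, f(g(4)) = f(1) = 4, f(g(5)) = f(3) = 2, f(g(6)) = f(7) = 3, f(g(7)) = f(5) = 7, f(g(8)) = f(8) = 1.
Hence f ∘ g = [6 5 8 4 2 3 7 1].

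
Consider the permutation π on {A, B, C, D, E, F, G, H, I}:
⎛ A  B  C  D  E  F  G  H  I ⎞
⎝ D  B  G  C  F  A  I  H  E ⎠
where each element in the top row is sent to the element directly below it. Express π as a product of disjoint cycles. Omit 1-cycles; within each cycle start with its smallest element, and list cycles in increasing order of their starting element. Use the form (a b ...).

(A D C G I E F)

From A: A → D → C → G → I → E → F → A, closing the cycle (A D C G I E F).
Repeating from the next unused element and collecting all non-trivial cycles gives (A D C G I E F).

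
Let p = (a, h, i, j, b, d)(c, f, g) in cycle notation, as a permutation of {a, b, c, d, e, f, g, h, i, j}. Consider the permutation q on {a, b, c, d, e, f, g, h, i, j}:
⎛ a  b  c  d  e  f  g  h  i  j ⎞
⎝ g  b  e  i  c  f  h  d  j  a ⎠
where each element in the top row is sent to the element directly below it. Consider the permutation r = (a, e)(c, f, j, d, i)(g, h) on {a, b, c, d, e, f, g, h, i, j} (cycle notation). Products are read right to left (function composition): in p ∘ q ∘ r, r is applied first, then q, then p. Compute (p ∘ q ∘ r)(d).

b

Apply the permutations in order: r(d) = i, then q(i) = j, then p(j) = b. So (p ∘ q ∘ r)(d) = b.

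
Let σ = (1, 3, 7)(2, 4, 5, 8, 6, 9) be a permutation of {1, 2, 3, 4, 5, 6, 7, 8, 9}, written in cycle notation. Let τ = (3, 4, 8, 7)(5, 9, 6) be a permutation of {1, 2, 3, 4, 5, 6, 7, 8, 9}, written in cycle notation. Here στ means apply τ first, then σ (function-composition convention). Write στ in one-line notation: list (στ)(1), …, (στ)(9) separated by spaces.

3 4 5 6 2 8 7 1 9

For each element, apply τ then σ: 1 → 1 → 3; 2 → 2 → 4; 3 → 4 → 5; 4 → 8 → 6; 5 → 9 → 2; 6 → 5 → 8; 7 → 3 → 7; 8 → 7 → 1; 9 → 6 → 9.
Collecting the images, στ = [3 4 5 6 2 8 7 1 9].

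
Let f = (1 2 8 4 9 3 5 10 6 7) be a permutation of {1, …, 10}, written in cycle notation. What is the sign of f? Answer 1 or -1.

The cycle lengths are 10.
A cycle of length ℓ contributes ℓ−1 transpositions, so f is a product of 9 transpositions — odd.

-1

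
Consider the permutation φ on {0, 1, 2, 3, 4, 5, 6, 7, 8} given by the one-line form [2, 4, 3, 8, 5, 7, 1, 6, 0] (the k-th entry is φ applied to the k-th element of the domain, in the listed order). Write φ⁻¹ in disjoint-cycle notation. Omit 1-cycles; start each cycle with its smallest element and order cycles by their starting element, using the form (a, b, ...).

(0, 8, 3, 2)(1, 6, 7, 5, 4)

First write φ in disjoint cycles: (0, 2, 3, 8)(1, 4, 5, 7, 6).
Reversing each cycle (and rotating so the smallest element leads) gives φ⁻¹ = (0, 8, 3, 2)(1, 6, 7, 5, 4).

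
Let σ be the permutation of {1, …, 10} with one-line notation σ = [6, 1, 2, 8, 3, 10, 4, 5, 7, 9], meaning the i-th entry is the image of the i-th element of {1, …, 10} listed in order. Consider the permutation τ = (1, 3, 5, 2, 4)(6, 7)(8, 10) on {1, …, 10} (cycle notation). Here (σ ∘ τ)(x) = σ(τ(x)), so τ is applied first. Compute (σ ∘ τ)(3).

3

First apply τ: τ(3) = 5, then σ(5) = 3. Thus (σ ∘ τ)(3) = 3.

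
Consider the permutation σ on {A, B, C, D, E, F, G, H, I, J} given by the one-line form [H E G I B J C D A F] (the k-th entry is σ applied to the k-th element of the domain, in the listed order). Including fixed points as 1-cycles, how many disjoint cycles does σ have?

The cycle decomposition is (A H D I)(B E)(C G)(F J), which has 4 cycles (counting 1-cycles).

4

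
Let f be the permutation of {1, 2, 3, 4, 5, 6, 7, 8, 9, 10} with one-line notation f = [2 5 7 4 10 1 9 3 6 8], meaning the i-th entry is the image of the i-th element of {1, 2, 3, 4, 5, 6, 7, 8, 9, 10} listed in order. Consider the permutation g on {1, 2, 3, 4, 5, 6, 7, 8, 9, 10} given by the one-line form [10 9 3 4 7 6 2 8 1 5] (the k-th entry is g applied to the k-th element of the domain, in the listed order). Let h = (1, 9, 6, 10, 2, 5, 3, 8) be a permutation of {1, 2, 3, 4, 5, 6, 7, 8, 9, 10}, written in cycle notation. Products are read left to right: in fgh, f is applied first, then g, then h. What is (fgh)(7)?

9

Apply the permutations in order: f(7) = 9, then g(9) = 1, then h(1) = 9. So (fgh)(7) = 9.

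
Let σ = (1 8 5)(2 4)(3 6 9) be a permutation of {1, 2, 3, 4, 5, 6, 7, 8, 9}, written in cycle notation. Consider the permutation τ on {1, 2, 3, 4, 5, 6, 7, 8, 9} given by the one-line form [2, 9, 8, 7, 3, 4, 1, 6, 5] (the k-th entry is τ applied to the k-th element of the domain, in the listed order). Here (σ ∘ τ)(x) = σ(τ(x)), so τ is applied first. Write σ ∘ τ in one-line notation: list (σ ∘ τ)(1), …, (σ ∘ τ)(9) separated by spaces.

4 3 5 7 6 2 8 9 1

(σ ∘ τ)(x) = σ(τ(x)). Computing each image: σ(τ(1)) = σ(2) = 4, σ(τ(2)) = σ(9) = 3, σ(τ(3)) = σ(8) = 5, σ(τ(4)) = σ(7) = 7, σ(τ(5)) = σ(3) = 6, σ(τ(6)) = σ(4) = 2, σ(τ(7)) = σ(1) = 8, σ(τ(8)) = σ(6) = 9, σ(τ(9)) = σ(5) = 1.
Hence σ ∘ τ = [4 3 5 7 6 2 8 9 1].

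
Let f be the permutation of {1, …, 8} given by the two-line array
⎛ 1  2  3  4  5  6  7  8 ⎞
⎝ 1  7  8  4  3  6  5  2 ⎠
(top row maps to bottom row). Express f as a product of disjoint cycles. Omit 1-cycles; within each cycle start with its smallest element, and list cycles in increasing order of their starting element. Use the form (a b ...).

(2 7 5 3 8)

Iterating f from 2 gives 2 → 7 → 5 → 3 → 8 → 2; that is the 5-cycle (2 7 5 3 8).
Continuing from each remaining unvisited element yields (2 7 5 3 8).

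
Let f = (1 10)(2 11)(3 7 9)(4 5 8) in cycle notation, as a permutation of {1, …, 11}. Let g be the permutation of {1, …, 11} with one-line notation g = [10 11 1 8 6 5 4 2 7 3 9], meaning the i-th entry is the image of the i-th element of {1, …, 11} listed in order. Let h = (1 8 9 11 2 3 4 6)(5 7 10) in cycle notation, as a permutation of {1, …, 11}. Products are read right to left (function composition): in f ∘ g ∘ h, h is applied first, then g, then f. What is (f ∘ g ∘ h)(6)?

1

Apply the permutations in order: h(6) = 1, then g(1) = 10, then f(10) = 1. So (f ∘ g ∘ h)(6) = 1.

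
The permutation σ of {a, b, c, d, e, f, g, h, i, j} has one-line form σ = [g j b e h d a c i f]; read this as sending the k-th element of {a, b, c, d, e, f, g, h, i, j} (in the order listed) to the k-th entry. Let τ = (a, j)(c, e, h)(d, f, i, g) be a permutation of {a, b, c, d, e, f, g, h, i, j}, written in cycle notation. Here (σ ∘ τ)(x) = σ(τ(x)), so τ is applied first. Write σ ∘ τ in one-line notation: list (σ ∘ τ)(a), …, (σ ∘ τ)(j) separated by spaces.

(σ ∘ τ)(x) = σ(τ(x)). Computing each image: σ(τ(a)) = σ(j) = f, σ(τ(b)) = σ(b) = j, σ(τ(c)) = σ(e) = h, σ(τ(d)) = σ(f) = d, σ(τ(e)) = σ(h) = c, σ(τ(f)) = σ(i) = i, σ(τ(g)) = σ(d) = e, σ(τ(h)) = σ(c) = b, σ(τ(i)) = σ(g) = a, σ(τ(j)) = σ(a) = g.
Hence σ ∘ τ = [f j h d c i e b a g].

f j h d c i e b a g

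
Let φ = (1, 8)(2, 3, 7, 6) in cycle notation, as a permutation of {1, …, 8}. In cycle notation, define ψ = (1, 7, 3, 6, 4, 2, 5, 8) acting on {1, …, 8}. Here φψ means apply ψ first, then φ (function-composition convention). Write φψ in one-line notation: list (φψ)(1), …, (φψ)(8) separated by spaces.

6 5 2 3 1 4 7 8

Chase each element through ψ then φ: 1 → 7 → 6; 2 → 5 → 5; 3 → 6 → 2; 4 → 2 → 3; 5 → 8 → 1; 6 → 4 → 4; 7 → 3 → 7; 8 → 1 → 8.
So φψ in one-line form is 6 5 2 3 1 4 7 8.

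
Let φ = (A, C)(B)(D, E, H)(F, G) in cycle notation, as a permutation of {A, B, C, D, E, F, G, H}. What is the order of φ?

The disjoint cycles have lengths 3, 2, 2, 1.
The order is lcm(3, 2, 2) = 6.

6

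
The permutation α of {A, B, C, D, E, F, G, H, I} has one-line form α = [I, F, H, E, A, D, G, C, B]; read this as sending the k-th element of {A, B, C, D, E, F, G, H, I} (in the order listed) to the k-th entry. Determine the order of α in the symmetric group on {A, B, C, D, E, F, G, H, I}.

6

Decomposing into disjoint cycles gives cycle lengths 6, 2, 1.
Since disjoint cycles commute, ord(α) = lcm(6, 2) = 6.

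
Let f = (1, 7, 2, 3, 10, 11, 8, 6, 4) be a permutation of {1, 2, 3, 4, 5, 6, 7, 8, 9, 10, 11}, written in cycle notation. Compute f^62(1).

4

1 lies in the 9-cycle (1, 7, 2, 3, 10, 11, 8, 6, 4).
On a 9-cycle, f^9 is the identity, so f^62 = f^8 there (62 ≡ 8 mod 9).
Stepping 8 places around the cycle: 1 → 7 → 2 → 3 → 10 → 11 → 8 → 6 → 4.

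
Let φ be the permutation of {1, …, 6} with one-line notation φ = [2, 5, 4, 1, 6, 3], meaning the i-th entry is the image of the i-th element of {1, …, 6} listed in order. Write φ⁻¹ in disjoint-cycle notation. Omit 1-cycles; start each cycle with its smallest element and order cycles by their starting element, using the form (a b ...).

First write φ in disjoint cycles: (1 2 5 6 3 4).
Reversing each cycle (and rotating so the smallest element leads) gives φ⁻¹ = (1 4 3 6 5 2).

(1 4 3 6 5 2)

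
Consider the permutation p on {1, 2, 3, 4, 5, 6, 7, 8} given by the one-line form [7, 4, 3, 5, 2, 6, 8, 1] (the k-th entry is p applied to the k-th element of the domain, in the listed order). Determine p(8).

1

8 is element number 8 of the domain, and entry number 8 of the one-line form is 1, so p(8) = 1.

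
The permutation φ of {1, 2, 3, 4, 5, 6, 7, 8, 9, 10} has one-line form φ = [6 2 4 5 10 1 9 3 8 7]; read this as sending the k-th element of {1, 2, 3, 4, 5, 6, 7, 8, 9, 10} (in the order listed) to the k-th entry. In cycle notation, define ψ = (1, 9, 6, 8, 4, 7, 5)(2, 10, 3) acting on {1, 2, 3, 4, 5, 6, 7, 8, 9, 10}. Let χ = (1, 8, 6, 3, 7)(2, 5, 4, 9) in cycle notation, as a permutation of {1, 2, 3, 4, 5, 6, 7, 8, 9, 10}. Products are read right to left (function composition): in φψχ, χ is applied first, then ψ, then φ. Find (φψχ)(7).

Chase 7: χ(7) = 1; ψ(1) = 9; φ(9) = 8. Hence (φψχ)(7) = 8.

8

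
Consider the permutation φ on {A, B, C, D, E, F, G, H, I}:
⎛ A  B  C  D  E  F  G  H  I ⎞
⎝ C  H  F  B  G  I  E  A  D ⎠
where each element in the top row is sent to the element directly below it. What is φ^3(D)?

Tracing D → B → … returns to D after 7 steps, so D lies in a 7-cycle (A C F I D B H).
Stepping 3 places around the cycle: D → B → H → A.

A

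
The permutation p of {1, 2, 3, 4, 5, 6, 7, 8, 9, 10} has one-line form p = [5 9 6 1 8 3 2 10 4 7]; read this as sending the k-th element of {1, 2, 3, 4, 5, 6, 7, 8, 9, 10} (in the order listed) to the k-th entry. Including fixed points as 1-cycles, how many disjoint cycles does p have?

2

The cycle decomposition is (1 5 8 10 7 2 9 4)(3 6), which has 2 cycles (counting 1-cycles).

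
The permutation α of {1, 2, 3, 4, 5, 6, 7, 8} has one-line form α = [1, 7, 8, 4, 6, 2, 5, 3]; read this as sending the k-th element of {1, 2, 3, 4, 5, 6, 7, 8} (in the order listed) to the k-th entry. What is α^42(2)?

Tracing 2 → 7 → … returns to 2 after 4 steps, so 2 lies in a 4-cycle (2 7 5 6).
Powers repeat with period 4 on this cycle, and 42 mod 4 = 2, so α^42(2) = α^2(2).
Advancing 2 steps from 2: 2 → 7 → 5.

5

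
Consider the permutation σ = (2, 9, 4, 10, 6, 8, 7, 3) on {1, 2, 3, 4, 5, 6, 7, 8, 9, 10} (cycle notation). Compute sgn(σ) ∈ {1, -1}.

-1

The cycle lengths are 8, 1, 1.
A cycle of length ℓ contributes ℓ−1 transpositions, so σ is a product of 7 transpositions — odd.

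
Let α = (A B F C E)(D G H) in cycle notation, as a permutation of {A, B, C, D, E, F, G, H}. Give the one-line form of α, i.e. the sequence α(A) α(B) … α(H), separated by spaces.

Reading each image from the cycles: A→B, B→F, C→E, D→G, E→A, F→C, G→H, H→D.
So the one-line form is B F E G A C H D.

B F E G A C H D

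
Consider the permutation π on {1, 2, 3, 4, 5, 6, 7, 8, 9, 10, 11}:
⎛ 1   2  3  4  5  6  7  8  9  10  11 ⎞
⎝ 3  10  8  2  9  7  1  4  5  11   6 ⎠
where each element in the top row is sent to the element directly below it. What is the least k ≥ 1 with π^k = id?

18

The disjoint-cycle form of π has cycle lengths 9, 2.
The order is lcm(9, 2) = 18.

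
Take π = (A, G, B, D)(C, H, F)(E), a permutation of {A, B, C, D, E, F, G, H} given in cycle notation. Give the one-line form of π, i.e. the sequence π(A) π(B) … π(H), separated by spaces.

Image by image: A→G, B→D, C→H, D→A, E→E, F→C, G→B, H→F.
Listing these in domain order gives G D H A E C B F.

G D H A E C B F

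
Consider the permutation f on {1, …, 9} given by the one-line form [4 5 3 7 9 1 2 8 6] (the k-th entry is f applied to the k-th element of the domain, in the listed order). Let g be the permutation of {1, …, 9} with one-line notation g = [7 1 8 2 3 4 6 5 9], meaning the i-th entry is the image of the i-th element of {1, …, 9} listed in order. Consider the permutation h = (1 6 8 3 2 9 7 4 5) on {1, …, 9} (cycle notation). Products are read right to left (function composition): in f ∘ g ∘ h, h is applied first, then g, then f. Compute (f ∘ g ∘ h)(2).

6

Chase 2: h(2) = 9; g(9) = 9; f(9) = 6. Hence (f ∘ g ∘ h)(2) = 6.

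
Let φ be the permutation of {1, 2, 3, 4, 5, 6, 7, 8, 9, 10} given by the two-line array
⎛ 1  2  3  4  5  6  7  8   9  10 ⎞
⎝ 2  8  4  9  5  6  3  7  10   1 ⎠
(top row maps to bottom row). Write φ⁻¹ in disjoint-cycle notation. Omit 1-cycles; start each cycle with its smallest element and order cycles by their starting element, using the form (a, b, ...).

First write φ in disjoint cycles: (1, 2, 8, 7, 3, 4, 9, 10).
The inverse reverses every cycle; in canonical form, φ⁻¹ = (1, 10, 9, 4, 3, 7, 8, 2).

(1, 10, 9, 4, 3, 7, 8, 2)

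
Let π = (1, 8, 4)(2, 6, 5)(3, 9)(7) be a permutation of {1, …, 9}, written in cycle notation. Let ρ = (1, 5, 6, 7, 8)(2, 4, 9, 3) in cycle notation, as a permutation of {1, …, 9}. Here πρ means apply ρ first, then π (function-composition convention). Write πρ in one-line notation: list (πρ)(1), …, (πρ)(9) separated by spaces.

2 1 6 3 5 7 4 8 9

(πρ)(x) = π(ρ(x)). Computing each image: π(ρ(1)) = π(5) = 2, π(ρ(2)) = π(4) = 1, π(ρ(3)) = π(2) = 6, π(ρ(4)) = π(9) = 3, π(ρ(5)) = π(6) = 5, π(ρ(6)) = π(7) = 7, π(ρ(7)) = π(8) = 4, π(ρ(8)) = π(1) = 8, π(ρ(9)) = π(3) = 9.
Hence πρ = [2 1 6 3 5 7 4 8 9].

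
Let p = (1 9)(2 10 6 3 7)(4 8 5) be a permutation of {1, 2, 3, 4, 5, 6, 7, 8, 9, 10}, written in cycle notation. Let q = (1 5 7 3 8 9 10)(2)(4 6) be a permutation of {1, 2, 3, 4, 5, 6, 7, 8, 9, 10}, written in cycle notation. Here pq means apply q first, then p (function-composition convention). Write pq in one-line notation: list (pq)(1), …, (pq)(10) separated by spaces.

(pq)(x) = p(q(x)). Computing each image: p(q(1)) = p(5) = 4, p(q(2)) = p(2) = 10, p(q(3)) = p(8) = 5, p(q(4)) = p(6) = 3, p(q(5)) = p(7) = 2, p(q(6)) = p(4) = 8, p(q(7)) = p(3) = 7, p(q(8)) = p(9) = 1, p(q(9)) = p(10) = 6, p(q(10)) = p(1) = 9.
Hence pq = [4 10 5 3 2 8 7 1 6 9].

4 10 5 3 2 8 7 1 6 9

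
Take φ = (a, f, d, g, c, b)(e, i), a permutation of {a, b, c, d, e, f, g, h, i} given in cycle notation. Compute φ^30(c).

c lies in the 6-cycle (a, f, d, g, c, b).
Powers repeat with period 6 on this cycle, and 30 mod 6 = 0, so φ^30(c) = φ^0(c).
So φ^30(c) = c.

c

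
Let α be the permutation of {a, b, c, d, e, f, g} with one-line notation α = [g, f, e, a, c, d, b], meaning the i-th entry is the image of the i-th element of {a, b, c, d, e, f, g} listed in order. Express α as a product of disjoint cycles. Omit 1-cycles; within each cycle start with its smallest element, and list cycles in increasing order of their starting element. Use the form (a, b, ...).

(a, g, b, f, d)(c, e)

Iterating α from a gives a → g → b → f → d → a; that is the 5-cycle (a, g, b, f, d).
Continuing from each remaining unvisited element yields (a, g, b, f, d)(c, e).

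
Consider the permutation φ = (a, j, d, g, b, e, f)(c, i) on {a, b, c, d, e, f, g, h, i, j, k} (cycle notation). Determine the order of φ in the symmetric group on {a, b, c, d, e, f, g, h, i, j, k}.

14

The cycle type of φ is (7, 2, 1, 1).
The order of φ is the least common multiple of its cycle lengths: lcm(7, 2) = 14.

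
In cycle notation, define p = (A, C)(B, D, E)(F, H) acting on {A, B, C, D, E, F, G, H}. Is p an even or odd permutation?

even

The cycle lengths are 3, 2, 2, 1.
A cycle is odd iff its length is even; p has 2 even-length cycles, so sgn(p) = (−1)^2 and p is even.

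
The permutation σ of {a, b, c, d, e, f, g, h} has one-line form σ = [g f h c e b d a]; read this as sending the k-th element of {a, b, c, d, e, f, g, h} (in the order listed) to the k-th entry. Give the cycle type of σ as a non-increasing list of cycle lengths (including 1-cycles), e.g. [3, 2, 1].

The disjoint cycles are (a g d c h)(b f)(e), with lengths 5, 2, 1 in non-increasing order.

[5, 2, 1]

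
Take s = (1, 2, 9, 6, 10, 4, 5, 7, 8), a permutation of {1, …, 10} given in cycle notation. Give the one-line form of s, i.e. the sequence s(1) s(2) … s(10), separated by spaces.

Reading each image from the cycles: 1↦2, 2↦9, 3↦3, 4↦5, 5↦7, 6↦10, 7↦8, 8↦1, 9↦6, 10↦4.
Listing these in domain order gives 2 9 3 5 7 10 8 1 6 4.

2 9 3 5 7 10 8 1 6 4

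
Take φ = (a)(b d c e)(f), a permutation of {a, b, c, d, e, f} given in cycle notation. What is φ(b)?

Within (b d c e), b ↦ d.

d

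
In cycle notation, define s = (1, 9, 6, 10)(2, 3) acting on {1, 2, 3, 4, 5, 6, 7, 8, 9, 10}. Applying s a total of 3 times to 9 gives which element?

1

9 lies in the 4-cycle (1, 9, 6, 10).
Stepping 3 places around the cycle: 9 → 6 → 10 → 1.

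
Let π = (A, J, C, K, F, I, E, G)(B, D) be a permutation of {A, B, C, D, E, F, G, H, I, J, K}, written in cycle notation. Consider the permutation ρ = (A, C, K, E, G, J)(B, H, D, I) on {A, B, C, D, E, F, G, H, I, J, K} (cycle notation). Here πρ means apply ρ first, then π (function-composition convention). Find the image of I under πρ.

D

First apply ρ: ρ(I) = B, then π(B) = D. Thus (πρ)(I) = D.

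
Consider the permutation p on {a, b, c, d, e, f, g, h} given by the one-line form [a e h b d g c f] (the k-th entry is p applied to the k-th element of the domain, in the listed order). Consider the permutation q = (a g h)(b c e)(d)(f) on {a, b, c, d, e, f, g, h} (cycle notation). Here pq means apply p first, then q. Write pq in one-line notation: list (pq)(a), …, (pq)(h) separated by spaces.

(pq)(x) = q(p(x)). Computing each image: q(p(a)) = q(a) = g, q(p(b)) = q(e) = b, q(p(c)) = q(h) = a, q(p(d)) = q(b) = c, q(p(e)) = q(d) = d, q(p(f)) = q(g) = h, q(p(g)) = q(c) = e, q(p(h)) = q(f) = f.
Hence pq = [g b a c d h e f].

g b a c d h e f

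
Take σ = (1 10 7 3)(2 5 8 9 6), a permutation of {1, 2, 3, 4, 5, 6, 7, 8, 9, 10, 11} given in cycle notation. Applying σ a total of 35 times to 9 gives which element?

9

9 lies in the 5-cycle (2 5 8 9 6).
Powers repeat with period 5 on this cycle, and 35 mod 5 = 0, so σ^35(9) = σ^0(9).
So σ^35(9) = 9.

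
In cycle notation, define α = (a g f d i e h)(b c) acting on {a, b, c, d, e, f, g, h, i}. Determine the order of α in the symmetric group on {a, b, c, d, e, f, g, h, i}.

The disjoint cycles have lengths 7, 2.
The order of α is the least common multiple of its cycle lengths: lcm(7, 2) = 14.

14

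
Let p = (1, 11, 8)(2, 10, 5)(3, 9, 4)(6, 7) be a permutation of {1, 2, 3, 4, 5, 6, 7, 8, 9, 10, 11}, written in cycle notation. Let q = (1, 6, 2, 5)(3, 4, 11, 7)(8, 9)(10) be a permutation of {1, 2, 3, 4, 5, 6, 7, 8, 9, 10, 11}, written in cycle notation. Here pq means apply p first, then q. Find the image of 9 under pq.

11

(pq)(9) = q(p(9)). p(9) = 4, then q(4) = 11. So (pq)(9) = 11.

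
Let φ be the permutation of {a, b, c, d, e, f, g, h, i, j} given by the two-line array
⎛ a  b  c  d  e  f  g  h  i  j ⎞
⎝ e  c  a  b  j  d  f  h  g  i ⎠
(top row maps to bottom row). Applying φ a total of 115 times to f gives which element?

Tracing f → d → … returns to f after 9 steps, so f lies in a 9-cycle (a e j i g f d b c).
On a 9-cycle, φ^9 is the identity, so φ^115 = φ^7 there (115 ≡ 7 mod 9).
Advancing 7 steps from f: f → d → b → c → a → e → j → i.

i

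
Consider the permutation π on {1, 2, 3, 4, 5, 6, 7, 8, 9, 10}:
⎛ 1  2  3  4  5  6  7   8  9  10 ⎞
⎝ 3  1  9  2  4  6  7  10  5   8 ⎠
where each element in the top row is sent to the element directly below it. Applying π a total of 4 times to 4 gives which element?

Tracing 4 → 2 → … returns to 4 after 6 steps, so 4 lies in a 6-cycle (1, 3, 9, 5, 4, 2).
Advancing 4 steps from 4: 4 → 2 → 1 → 3 → 9.

9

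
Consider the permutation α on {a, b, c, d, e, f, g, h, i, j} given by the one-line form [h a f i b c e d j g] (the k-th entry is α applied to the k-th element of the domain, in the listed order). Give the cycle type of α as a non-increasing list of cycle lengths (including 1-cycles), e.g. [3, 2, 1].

The disjoint cycles are (a, h, d, i, j, g, e, b)(c, f), with lengths 8, 2 in non-increasing order.

[8, 2]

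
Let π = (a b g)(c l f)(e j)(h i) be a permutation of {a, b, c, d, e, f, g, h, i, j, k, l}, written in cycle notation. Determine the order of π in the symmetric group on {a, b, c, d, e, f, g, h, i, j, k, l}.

The disjoint cycles have lengths 3, 3, 2, 2, 1, 1.
Since disjoint cycles commute, ord(π) = lcm(3, 3, 2, 2) = 6.

6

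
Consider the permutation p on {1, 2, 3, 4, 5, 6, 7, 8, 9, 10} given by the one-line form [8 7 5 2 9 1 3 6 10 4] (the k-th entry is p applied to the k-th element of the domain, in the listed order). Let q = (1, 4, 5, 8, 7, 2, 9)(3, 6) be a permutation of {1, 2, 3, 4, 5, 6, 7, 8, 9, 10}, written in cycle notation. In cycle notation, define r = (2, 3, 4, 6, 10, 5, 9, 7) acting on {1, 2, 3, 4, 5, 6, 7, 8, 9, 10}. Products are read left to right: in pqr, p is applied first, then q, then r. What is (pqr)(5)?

1

(pqr)(5) = r(q(p(5))). p(5) = 9, then q(9) = 1, then r(1) = 1, so the result is 1.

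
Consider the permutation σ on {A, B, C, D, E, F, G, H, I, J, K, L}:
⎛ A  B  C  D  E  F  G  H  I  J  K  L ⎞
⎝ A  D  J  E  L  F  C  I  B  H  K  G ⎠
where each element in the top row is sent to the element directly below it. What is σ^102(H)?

Tracing H → I → … returns to H after 9 steps, so H lies in a 9-cycle (B, D, E, L, G, C, J, H, I).
On a 9-cycle, σ^9 is the identity, so σ^102 = σ^3 there (102 ≡ 3 mod 9).
Stepping 3 places around the cycle: H → I → B → D.

D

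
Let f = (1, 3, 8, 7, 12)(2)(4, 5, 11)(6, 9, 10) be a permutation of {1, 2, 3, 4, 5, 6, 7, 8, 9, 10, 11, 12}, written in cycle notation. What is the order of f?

15

The disjoint cycles have lengths 5, 3, 3, 1.
The order is lcm(5, 3, 3) = 15.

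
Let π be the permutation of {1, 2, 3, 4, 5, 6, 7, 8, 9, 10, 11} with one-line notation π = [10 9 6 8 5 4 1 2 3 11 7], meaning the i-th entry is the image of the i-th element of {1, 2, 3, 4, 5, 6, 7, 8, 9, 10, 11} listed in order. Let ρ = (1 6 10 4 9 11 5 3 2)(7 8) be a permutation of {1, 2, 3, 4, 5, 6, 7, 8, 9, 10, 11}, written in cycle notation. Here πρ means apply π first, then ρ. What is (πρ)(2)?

11

π(2) = 9, then ρ(9) = 11; composing gives (πρ)(2) = 11.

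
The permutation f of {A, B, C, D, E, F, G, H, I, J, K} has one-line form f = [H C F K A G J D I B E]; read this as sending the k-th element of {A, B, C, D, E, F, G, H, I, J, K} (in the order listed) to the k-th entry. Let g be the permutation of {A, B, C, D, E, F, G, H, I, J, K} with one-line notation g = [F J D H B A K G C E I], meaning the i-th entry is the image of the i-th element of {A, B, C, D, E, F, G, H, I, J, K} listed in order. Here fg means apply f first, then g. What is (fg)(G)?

E

f(G) = J, then g(J) = E; composing gives (fg)(G) = E.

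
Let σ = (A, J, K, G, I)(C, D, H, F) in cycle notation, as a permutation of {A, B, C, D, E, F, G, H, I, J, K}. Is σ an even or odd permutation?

odd

The cycle lengths are 5, 4, 1, 1.
A cycle is odd iff its length is even; σ has 1 even-length cycle, so sgn(σ) = (−1)^1 and σ is odd.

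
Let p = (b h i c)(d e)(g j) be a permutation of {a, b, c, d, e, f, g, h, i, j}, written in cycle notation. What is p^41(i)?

c

i lies in the 4-cycle (b h i c).
Since the cycle has length 4, p^41 acts on it the same as p^1 (41 mod 4 = 1).
Stepping 1 place around the cycle: i → c.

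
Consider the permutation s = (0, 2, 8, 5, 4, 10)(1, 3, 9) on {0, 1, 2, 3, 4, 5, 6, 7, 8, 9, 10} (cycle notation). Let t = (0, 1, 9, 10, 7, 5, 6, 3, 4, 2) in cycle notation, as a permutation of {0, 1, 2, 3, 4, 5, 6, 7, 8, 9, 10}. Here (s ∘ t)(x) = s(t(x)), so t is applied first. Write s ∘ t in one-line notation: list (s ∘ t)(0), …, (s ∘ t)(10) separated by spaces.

3 1 2 10 8 6 9 4 5 0 7

(s ∘ t)(x) = s(t(x)). Computing each image: s(t(0)) = s(1) = 3, s(t(1)) = s(9) = 1, s(t(2)) = s(0) = 2, s(t(3)) = s(4) = 10, s(t(4)) = s(2) = 8, s(t(5)) = s(6) = 6, s(t(6)) = s(3) = 9, s(t(7)) = s(5) = 4, s(t(8)) = s(8) = 5, s(t(9)) = s(10) = 0, s(t(10)) = s(7) = 7.
Hence s ∘ t = [3 1 2 10 8 6 9 4 5 0 7].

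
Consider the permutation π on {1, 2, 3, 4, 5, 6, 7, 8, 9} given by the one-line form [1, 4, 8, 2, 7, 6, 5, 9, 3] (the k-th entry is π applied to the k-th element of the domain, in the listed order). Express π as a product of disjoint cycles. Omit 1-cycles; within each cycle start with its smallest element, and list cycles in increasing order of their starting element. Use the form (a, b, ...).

Start at 2 and follow images: 2 → 4 → 2, giving the cycle (2, 4).
Continuing from each remaining unvisited element yields (2, 4)(3, 8, 9)(5, 7).

(2, 4)(3, 8, 9)(5, 7)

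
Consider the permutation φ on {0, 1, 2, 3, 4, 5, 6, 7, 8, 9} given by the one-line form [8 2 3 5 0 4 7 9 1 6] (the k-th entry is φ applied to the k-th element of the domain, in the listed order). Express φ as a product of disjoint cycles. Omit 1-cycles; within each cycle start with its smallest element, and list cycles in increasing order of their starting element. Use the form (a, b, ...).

(0, 8, 1, 2, 3, 5, 4)(6, 7, 9)

Start at 0 and follow images: 0 → 8 → 1 → 2 → 3 → 5 → 4 → 0, giving the cycle (0, 8, 1, 2, 3, 5, 4).
Repeating from the next unused element and collecting all non-trivial cycles gives (0, 8, 1, 2, 3, 5, 4)(6, 7, 9).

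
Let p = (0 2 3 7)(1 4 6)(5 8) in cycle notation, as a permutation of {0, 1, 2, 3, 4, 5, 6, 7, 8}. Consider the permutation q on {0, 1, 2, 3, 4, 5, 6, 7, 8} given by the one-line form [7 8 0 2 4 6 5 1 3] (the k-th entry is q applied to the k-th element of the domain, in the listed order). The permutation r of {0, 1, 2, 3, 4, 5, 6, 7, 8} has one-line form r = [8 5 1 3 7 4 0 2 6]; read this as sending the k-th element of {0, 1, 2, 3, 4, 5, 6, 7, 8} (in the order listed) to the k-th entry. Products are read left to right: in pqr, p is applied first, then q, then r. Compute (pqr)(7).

2

Apply the permutations in order: p(7) = 0, then q(0) = 7, then r(7) = 2. So (pqr)(7) = 2.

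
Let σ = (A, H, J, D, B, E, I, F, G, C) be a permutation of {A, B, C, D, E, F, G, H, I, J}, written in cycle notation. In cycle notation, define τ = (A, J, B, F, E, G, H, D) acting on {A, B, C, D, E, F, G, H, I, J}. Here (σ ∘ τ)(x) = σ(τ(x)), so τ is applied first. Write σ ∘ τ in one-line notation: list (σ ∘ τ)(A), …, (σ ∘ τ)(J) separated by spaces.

(σ ∘ τ)(x) = σ(τ(x)). Computing each image: σ(τ(A)) = σ(J) = D, σ(τ(B)) = σ(F) = G, σ(τ(C)) = σ(C) = A, σ(τ(D)) = σ(A) = H, σ(τ(E)) = σ(G) = C, σ(τ(F)) = σ(E) = I, σ(τ(G)) = σ(H) = J, σ(τ(H)) = σ(D) = B, σ(τ(I)) = σ(I) = F, σ(τ(J)) = σ(B) = E.
Hence σ ∘ τ = [D G A H C I J B F E].

D G A H C I J B F E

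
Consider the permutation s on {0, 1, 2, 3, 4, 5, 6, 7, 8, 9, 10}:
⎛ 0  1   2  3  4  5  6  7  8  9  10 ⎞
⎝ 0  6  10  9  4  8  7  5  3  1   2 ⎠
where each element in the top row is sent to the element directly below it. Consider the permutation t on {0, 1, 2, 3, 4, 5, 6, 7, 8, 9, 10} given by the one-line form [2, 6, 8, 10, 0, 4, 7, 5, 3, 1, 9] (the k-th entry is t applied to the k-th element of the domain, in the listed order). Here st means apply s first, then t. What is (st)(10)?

8

(st)(10) = t(s(10)). s(10) = 2, then t(2) = 8. So (st)(10) = 8.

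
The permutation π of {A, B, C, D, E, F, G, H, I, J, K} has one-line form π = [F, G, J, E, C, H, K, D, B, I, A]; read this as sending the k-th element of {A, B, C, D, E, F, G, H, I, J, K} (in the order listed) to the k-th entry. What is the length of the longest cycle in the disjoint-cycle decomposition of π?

Decomposing into disjoint cycles gives (A, F, H, D, E, C, J, I, B, G, K); the longest has length 11.

11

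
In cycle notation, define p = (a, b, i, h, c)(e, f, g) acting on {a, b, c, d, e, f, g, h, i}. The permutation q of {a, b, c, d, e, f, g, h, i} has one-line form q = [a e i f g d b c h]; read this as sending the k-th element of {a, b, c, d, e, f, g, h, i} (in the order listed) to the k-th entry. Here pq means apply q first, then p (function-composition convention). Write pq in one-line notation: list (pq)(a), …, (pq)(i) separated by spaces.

b f h g e d i a c

For each element, apply q then p: a → a → b; b → e → f; c → i → h; d → f → g; e → g → e; f → d → d; g → b → i; h → c → a; i → h → c.
So pq in one-line form is b f h g e d i a c.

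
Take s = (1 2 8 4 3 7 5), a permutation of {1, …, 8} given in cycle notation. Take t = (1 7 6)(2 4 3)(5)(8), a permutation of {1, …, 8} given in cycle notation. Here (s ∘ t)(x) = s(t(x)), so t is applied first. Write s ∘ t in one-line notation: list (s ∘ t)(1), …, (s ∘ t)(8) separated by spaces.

5 3 8 7 1 2 6 4

(s ∘ t)(x) = s(t(x)). Computing each image: s(t(1)) = s(7) = 5, s(t(2)) = s(4) = 3, s(t(3)) = s(2) = 8, s(t(4)) = s(3) = 7, s(t(5)) = s(5) = 1, s(t(6)) = s(1) = 2, s(t(7)) = s(6) = 6, s(t(8)) = s(8) = 4.
Hence s ∘ t = [5 3 8 7 1 2 6 4].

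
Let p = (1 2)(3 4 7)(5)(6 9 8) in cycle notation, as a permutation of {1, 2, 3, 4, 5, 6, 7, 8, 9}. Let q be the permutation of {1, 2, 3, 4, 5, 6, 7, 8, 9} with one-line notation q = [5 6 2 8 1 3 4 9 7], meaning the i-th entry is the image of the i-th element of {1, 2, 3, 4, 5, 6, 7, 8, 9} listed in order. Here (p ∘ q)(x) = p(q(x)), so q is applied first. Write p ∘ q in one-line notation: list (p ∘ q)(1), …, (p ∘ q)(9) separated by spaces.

5 9 1 6 2 4 7 8 3

For each element, apply q then p: 1 → 5 → 5; 2 → 6 → 9; 3 → 2 → 1; 4 → 8 → 6; 5 → 1 → 2; 6 → 3 → 4; 7 → 4 → 7; 8 → 9 → 8; 9 → 7 → 3.
So p ∘ q in one-line form is 5 9 1 6 2 4 7 8 3.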